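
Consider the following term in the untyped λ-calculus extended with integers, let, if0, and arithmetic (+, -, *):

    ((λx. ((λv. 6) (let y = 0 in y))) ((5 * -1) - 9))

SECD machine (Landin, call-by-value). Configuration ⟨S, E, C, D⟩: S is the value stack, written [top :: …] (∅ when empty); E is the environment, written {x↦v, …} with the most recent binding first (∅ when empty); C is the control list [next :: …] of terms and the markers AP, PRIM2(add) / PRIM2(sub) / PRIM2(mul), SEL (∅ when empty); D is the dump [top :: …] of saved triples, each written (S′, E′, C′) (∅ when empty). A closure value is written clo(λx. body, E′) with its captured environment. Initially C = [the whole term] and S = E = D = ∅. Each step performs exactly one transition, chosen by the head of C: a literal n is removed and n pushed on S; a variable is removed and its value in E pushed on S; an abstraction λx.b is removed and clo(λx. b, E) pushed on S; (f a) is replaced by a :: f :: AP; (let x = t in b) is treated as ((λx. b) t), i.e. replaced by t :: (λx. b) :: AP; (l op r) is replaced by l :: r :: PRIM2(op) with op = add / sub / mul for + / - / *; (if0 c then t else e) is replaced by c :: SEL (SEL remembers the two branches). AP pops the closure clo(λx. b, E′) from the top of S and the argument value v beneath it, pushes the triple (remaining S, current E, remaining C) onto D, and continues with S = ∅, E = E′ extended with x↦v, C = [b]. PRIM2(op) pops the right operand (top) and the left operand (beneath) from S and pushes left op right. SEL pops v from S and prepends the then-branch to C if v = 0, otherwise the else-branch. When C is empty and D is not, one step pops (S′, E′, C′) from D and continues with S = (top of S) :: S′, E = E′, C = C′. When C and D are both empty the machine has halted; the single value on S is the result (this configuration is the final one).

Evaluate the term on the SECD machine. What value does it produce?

Answer: 6

Execution trace:
t=0: <S=∅, E=∅, C=[((λx. ((λv. 6) (let y = 0 in y))) ((5 * -1) - 9))], D=∅>
t=1: <S=∅, E=∅, C=[((5 * -1) - 9) :: (λx. ((λv. 6) (let y = 0 in y))) :: AP], D=∅>
t=2: <S=∅, E=∅, C=[(5 * -1) :: 9 :: PRIM2(sub) :: (λx. ((λv. 6) (let y = 0 in y))) :: AP], D=∅>
t=3: <S=∅, E=∅, C=[5 :: -1 :: PRIM2(mul) :: 9 :: PRIM2(sub) :: (λx. ((λv. 6) (let y = 0 in y))) :: AP], D=∅>
t=4: <S=[5], E=∅, C=[-1 :: PRIM2(mul) :: 9 :: PRIM2(sub) :: (λx. ((λv. 6) (let y = 0 in y))) :: AP], D=∅>
t=5: <S=[-1 :: 5], E=∅, C=[PRIM2(mul) :: 9 :: PRIM2(sub) :: (λx. ((λv. 6) (let y = 0 in y))) :: AP], D=∅>
t=6: <S=[-5], E=∅, C=[9 :: PRIM2(sub) :: (λx. ((λv. 6) (let y = 0 in y))) :: AP], D=∅>
t=7: <S=[9 :: -5], E=∅, C=[PRIM2(sub) :: (λx. ((λv. 6) (let y = 0 in y))) :: AP], D=∅>
t=8: <S=[-14], E=∅, C=[(λx. ((λv. 6) (let y = 0 in y))) :: AP], D=∅>
t=9: <S=[clo(λx. ((λv. 6) (let y = 0 in y)), ∅) :: -14], E=∅, C=[AP], D=∅>
t=10: <S=∅, E={x↦-14}, C=[((λv. 6) (let y = 0 in y))], D=[(∅, ∅, ∅)]>
t=11: <S=∅, E={x↦-14}, C=[(let y = 0 in y) :: (λv. 6) :: AP], D=[(∅, ∅, ∅)]>
t=12: <S=∅, E={x↦-14}, C=[0 :: (λy. y) :: AP :: (λv. 6) :: AP], D=[(∅, ∅, ∅)]>
t=13: <S=[0], E={x↦-14}, C=[(λy. y) :: AP :: (λv. 6) :: AP], D=[(∅, ∅, ∅)]>
t=14: <S=[clo(λy. y, {x↦-14}) :: 0], E={x↦-14}, C=[AP :: (λv. 6) :: AP], D=[(∅, ∅, ∅)]>
t=15: <S=∅, E={y↦0, x↦-14}, C=[y], D=[(∅, {x↦-14}, [(λv. 6) :: AP]) :: (∅, ∅, ∅)]>
t=16: <S=[0], E={y↦0, x↦-14}, C=∅, D=[(∅, {x↦-14}, [(λv. 6) :: AP]) :: (∅, ∅, ∅)]>
t=17: <S=[0], E={x↦-14}, C=[(λv. 6) :: AP], D=[(∅, ∅, ∅)]>
t=18: <S=[clo(λv. 6, {x↦-14}) :: 0], E={x↦-14}, C=[AP], D=[(∅, ∅, ∅)]>
t=19: <S=∅, E={v↦0, x↦-14}, C=[6], D=[(∅, {x↦-14}, ∅) :: (∅, ∅, ∅)]>
t=20: <S=[6], E={v↦0, x↦-14}, C=∅, D=[(∅, {x↦-14}, ∅) :: (∅, ∅, ∅)]>
t=21: <S=[6], E={x↦-14}, C=∅, D=[(∅, ∅, ∅)]>
t=22: <S=[6], E=∅, C=∅, D=∅>
→ final value 6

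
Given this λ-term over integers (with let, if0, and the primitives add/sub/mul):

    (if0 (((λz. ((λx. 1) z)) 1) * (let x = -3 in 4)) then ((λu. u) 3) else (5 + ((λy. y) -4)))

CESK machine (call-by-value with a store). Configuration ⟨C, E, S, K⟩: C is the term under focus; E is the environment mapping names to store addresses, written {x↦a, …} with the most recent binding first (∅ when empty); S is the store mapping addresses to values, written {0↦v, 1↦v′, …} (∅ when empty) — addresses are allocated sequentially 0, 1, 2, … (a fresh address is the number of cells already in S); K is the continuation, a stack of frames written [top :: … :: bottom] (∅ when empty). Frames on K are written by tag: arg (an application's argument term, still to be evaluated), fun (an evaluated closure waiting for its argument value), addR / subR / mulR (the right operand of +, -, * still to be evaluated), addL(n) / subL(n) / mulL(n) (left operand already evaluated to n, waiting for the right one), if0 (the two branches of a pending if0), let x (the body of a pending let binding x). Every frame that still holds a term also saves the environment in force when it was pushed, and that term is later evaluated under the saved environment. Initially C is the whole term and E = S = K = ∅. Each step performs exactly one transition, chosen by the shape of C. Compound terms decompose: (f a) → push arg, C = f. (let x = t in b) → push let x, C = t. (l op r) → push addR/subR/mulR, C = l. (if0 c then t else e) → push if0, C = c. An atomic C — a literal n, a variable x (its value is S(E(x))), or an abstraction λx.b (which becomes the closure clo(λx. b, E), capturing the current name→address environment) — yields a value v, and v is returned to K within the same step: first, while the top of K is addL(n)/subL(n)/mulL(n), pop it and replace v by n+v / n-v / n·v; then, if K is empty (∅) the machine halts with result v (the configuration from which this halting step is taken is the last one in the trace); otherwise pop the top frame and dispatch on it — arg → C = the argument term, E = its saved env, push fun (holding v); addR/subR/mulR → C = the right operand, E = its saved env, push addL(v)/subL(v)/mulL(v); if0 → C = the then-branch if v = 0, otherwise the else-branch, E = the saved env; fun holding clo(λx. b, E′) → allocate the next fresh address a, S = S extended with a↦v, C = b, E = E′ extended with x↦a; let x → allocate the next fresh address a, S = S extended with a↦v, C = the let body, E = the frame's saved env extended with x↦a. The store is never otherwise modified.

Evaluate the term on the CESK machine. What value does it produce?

t=0: ⟨C=(if0 (((λz. ((λx. 1) z)) 1) * (let x = -3 in 4)) then ((λu. u) 3) else (5 + ((λy. y) -4))); E=∅; S=∅; K=∅⟩
t=1: ⟨C=(((λz. ((λx. 1) z)) 1) * (let x = -3 in 4)); E=∅; S=∅; K=[if0]⟩
t=2: ⟨C=((λz. ((λx. 1) z)) 1); E=∅; S=∅; K=[mulR :: if0]⟩
t=3: ⟨C=(λz. ((λx. 1) z)); E=∅; S=∅; K=[arg :: mulR :: if0]⟩
t=4: ⟨C=1; E=∅; S=∅; K=[fun :: mulR :: if0]⟩
t=5: ⟨C=((λx. 1) z); E={z↦0}; S={0↦1}; K=[mulR :: if0]⟩
t=6: ⟨C=(λx. 1); E={z↦0}; S={0↦1}; K=[arg :: mulR :: if0]⟩
t=7: ⟨C=z; E={z↦0}; S={0↦1}; K=[fun :: mulR :: if0]⟩
t=8: ⟨C=1; E={x↦1, z↦0}; S={0↦1, 1↦1}; K=[mulR :: if0]⟩
t=9: ⟨C=(let x = -3 in 4); E=∅; S={0↦1, 1↦1}; K=[mulL(1) :: if0]⟩
t=10: ⟨C=-3; E=∅; S={0↦1, 1↦1}; K=[let x :: mulL(1) :: if0]⟩
t=11: ⟨C=4; E={x↦2}; S={0↦1, 1↦1, 2↦-3}; K=[mulL(1) :: if0]⟩
t=12: ⟨C=(5 + ((λy. y) -4)); E=∅; S={0↦1, 1↦1, 2↦-3}; K=∅⟩
t=13: ⟨C=5; E=∅; S={0↦1, 1↦1, 2↦-3}; K=[addR]⟩
t=14: ⟨C=((λy. y) -4); E=∅; S={0↦1, 1↦1, 2↦-3}; K=[addL(5)]⟩
t=15: ⟨C=(λy. y); E=∅; S={0↦1, 1↦1, 2↦-3}; K=[arg :: addL(5)]⟩
t=16: ⟨C=-4; E=∅; S={0↦1, 1↦1, 2↦-3}; K=[fun :: addL(5)]⟩
t=17: ⟨C=y; E={y↦3}; S={0↦1, 1↦1, 2↦-3, 3↦-4}; K=[addL(5)]⟩
→ final value 1

Answer: 1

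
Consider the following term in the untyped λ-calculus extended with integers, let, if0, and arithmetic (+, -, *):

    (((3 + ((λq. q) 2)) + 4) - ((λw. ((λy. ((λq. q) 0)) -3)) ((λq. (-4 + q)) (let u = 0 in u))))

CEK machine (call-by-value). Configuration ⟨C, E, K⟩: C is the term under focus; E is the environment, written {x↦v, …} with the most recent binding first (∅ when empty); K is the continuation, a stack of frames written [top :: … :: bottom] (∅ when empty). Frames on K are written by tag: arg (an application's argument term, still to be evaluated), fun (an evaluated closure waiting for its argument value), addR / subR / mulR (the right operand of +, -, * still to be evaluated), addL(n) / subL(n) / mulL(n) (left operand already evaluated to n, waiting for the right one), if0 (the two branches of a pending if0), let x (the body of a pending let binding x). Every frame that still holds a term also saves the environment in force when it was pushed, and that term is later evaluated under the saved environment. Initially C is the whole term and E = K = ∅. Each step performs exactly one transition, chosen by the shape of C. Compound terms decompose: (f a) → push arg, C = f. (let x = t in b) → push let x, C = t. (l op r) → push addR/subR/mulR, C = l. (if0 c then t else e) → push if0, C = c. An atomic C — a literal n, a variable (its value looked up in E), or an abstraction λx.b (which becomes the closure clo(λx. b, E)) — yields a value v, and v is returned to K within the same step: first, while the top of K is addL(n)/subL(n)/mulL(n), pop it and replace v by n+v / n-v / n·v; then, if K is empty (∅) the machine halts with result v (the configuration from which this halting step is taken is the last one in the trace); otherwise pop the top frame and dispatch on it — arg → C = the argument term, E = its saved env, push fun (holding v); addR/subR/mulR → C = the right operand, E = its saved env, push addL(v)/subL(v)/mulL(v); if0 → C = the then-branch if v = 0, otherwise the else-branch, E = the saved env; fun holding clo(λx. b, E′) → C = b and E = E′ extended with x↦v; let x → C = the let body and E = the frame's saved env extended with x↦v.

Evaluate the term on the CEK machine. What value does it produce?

t=0: ⟨C=(((3 + ((λq. q) 2)) + 4) - ((λw. ((λy. ((λq. q) 0)) -3)) ((λq. (-4 + q)) (let u = 0 in u)))); E=∅; K=∅⟩
t=1: ⟨C=((3 + ((λq. q) 2)) + 4); E=∅; K=[subR]⟩
t=2: ⟨C=(3 + ((λq. q) 2)); E=∅; K=[addR :: subR]⟩
t=3: ⟨C=3; E=∅; K=[addR :: addR :: subR]⟩
t=4: ⟨C=((λq. q) 2); E=∅; K=[addL(3) :: addR :: subR]⟩
t=5: ⟨C=(λq. q); E=∅; K=[arg :: addL(3) :: addR :: subR]⟩
t=6: ⟨C=2; E=∅; K=[fun :: addL(3) :: addR :: subR]⟩
t=7: ⟨C=q; E={q↦2}; K=[addL(3) :: addR :: subR]⟩
t=8: ⟨C=4; E=∅; K=[addL(5) :: subR]⟩
t=9: ⟨C=((λw. ((λy. ((λq. q) 0)) -3)) ((λq. (-4 + q)) (let u = 0 in u))); E=∅; K=[subL(9)]⟩
t=10: ⟨C=(λw. ((λy. ((λq. q) 0)) -3)); E=∅; K=[arg :: subL(9)]⟩
t=11: ⟨C=((λq. (-4 + q)) (let u = 0 in u)); E=∅; K=[fun :: subL(9)]⟩
t=12: ⟨C=(λq. (-4 + q)); E=∅; K=[arg :: fun :: subL(9)]⟩
t=13: ⟨C=(let u = 0 in u); E=∅; K=[fun :: fun :: subL(9)]⟩
t=14: ⟨C=0; E=∅; K=[let u :: fun :: fun :: subL(9)]⟩
t=15: ⟨C=u; E={u↦0}; K=[fun :: fun :: subL(9)]⟩
t=16: ⟨C=(-4 + q); E={q↦0}; K=[fun :: subL(9)]⟩
t=17: ⟨C=-4; E={q↦0}; K=[addR :: fun :: subL(9)]⟩
t=18: ⟨C=q; E={q↦0}; K=[addL(-4) :: fun :: subL(9)]⟩
t=19: ⟨C=((λy. ((λq. q) 0)) -3); E={w↦-4}; K=[subL(9)]⟩
t=20: ⟨C=(λy. ((λq. q) 0)); E={w↦-4}; K=[arg :: subL(9)]⟩
t=21: ⟨C=-3; E={w↦-4}; K=[fun :: subL(9)]⟩
t=22: ⟨C=((λq. q) 0); E={y↦-3, w↦-4}; K=[subL(9)]⟩
t=23: ⟨C=(λq. q); E={y↦-3, w↦-4}; K=[arg :: subL(9)]⟩
t=24: ⟨C=0; E={y↦-3, w↦-4}; K=[fun :: subL(9)]⟩
t=25: ⟨C=q; E={q↦0, y↦-3, w↦-4}; K=[subL(9)]⟩
→ final value 9

Answer: 9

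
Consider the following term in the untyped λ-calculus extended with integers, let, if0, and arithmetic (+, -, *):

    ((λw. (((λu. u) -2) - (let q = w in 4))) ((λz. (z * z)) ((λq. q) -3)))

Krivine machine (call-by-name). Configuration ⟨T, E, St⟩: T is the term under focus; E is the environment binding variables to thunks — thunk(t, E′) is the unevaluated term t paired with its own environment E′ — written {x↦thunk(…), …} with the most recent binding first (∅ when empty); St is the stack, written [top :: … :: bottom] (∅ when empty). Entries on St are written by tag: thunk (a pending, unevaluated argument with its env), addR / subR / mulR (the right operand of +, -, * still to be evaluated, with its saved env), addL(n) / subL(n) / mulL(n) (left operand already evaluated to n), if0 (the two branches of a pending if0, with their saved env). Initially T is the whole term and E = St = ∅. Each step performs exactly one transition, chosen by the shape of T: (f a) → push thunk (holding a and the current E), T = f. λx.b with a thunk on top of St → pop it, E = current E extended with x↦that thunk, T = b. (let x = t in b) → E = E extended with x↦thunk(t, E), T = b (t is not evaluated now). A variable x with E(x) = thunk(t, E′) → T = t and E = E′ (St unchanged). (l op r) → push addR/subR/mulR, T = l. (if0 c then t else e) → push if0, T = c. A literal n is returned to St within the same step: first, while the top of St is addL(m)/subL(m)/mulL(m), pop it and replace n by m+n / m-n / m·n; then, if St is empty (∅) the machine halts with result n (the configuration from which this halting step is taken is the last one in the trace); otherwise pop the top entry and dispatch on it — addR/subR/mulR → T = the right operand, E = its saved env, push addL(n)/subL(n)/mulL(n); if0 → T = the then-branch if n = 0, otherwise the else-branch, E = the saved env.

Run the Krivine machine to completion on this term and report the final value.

Answer: -6

Machine steps:
[0] <T=((λw. (((λu. u) -2) - (let q = w in 4))) ((λz. (z * z)) ((λq. q) -3))), E=∅, St=∅>
[1] <T=(λw. (((λu. u) -2) - (let q = w in 4))), E=∅, St=[thunk]>
[2] <T=(((λu. u) -2) - (let q = w in 4)), E={w↦thunk(((λz. (z * z)) ((λq. q) -3)), ∅)}, St=∅>
[3] <T=((λu. u) -2), E={w↦thunk(((λz. (z * z)) ((λq. q) -3)), ∅)}, St=[subR]>
[4] <T=(λu. u), E={w↦thunk(((λz. (z * z)) ((λq. q) -3)), ∅)}, St=[thunk :: subR]>
[5] <T=u, E={u↦thunk(-2, {w↦thunk(((λz. (z * z)) ((λq. q) -3)), ∅)}), w↦thunk(((λz. (z * z)) ((λq. q) -3)), ∅)}, St=[subR]>
[6] <T=-2, E={w↦thunk(((λz. (z * z)) ((λq. q) -3)), ∅)}, St=[subR]>
[7] <T=(let q = w in 4), E={w↦thunk(((λz. (z * z)) ((λq. q) -3)), ∅)}, St=[subL(-2)]>
[8] <T=4, E={q↦thunk(w, {w↦thunk(((λz. (z * z)) ((λq. q) -3)), ∅)}), w↦thunk(((λz. (z * z)) ((λq. q) -3)), ∅)}, St=[subL(-2)]>
→ final value -6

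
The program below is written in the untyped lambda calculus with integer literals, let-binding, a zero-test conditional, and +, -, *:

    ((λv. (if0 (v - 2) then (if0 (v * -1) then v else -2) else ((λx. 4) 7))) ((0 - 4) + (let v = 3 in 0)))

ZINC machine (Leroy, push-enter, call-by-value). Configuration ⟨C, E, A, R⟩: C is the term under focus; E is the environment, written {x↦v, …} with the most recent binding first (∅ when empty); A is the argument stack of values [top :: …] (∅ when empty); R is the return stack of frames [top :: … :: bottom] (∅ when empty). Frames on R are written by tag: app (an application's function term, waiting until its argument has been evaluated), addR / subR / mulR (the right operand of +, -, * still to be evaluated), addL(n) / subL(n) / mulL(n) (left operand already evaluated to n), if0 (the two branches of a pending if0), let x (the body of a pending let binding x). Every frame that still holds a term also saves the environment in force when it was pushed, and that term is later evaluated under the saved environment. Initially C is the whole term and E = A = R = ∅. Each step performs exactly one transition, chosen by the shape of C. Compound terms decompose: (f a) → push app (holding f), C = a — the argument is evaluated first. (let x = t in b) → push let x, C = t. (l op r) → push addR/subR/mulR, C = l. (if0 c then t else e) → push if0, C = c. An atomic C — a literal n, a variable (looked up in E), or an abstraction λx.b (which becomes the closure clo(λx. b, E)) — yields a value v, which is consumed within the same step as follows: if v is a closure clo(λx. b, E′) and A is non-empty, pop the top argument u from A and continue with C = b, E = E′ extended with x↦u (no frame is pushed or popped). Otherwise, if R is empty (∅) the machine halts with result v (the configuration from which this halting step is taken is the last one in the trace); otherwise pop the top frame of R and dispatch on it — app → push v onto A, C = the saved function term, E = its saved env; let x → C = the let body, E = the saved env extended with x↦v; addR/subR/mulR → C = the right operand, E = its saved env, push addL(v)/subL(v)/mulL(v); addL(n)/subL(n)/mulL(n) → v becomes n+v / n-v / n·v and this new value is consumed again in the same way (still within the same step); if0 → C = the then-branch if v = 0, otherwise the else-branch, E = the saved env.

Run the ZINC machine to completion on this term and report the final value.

t=0: [C=((λv. (if0 (v - 2) then (if0 (v * -1) then v else -2) else ((λx. 4) 7))) ((0 - 4) + (let v = 3 in 0))) | E=∅ | A=∅ | R=∅]
t=1: [C=((0 - 4) + (let v = 3 in 0)) | E=∅ | A=∅ | R=[app]]
t=2: [C=(0 - 4) | E=∅ | A=∅ | R=[addR :: app]]
t=3: [C=0 | E=∅ | A=∅ | R=[subR :: addR :: app]]
t=4: [C=4 | E=∅ | A=∅ | R=[subL(0) :: addR :: app]]
t=5: [C=(let v = 3 in 0) | E=∅ | A=∅ | R=[addL(-4) :: app]]
t=6: [C=3 | E=∅ | A=∅ | R=[let v :: addL(-4) :: app]]
t=7: [C=0 | E={v↦3} | A=∅ | R=[addL(-4) :: app]]
t=8: [C=(λv. (if0 (v - 2) then (if0 (v * -1) then v else -2) else ((λx. 4) 7))) | E=∅ | A=[-4] | R=∅]
t=9: [C=(if0 (v - 2) then (if0 (v * -1) then v else -2) else ((λx. 4) 7)) | E={v↦-4} | A=∅ | R=∅]
t=10: [C=(v - 2) | E={v↦-4} | A=∅ | R=[if0]]
t=11: [C=v | E={v↦-4} | A=∅ | R=[subR :: if0]]
t=12: [C=2 | E={v↦-4} | A=∅ | R=[subL(-4) :: if0]]
t=13: [C=((λx. 4) 7) | E={v↦-4} | A=∅ | R=∅]
t=14: [C=7 | E={v↦-4} | A=∅ | R=[app]]
t=15: [C=(λx. 4) | E={v↦-4} | A=[7] | R=∅]
t=16: [C=4 | E={x↦7, v↦-4} | A=∅ | R=∅]
→ final value 4

Answer: 4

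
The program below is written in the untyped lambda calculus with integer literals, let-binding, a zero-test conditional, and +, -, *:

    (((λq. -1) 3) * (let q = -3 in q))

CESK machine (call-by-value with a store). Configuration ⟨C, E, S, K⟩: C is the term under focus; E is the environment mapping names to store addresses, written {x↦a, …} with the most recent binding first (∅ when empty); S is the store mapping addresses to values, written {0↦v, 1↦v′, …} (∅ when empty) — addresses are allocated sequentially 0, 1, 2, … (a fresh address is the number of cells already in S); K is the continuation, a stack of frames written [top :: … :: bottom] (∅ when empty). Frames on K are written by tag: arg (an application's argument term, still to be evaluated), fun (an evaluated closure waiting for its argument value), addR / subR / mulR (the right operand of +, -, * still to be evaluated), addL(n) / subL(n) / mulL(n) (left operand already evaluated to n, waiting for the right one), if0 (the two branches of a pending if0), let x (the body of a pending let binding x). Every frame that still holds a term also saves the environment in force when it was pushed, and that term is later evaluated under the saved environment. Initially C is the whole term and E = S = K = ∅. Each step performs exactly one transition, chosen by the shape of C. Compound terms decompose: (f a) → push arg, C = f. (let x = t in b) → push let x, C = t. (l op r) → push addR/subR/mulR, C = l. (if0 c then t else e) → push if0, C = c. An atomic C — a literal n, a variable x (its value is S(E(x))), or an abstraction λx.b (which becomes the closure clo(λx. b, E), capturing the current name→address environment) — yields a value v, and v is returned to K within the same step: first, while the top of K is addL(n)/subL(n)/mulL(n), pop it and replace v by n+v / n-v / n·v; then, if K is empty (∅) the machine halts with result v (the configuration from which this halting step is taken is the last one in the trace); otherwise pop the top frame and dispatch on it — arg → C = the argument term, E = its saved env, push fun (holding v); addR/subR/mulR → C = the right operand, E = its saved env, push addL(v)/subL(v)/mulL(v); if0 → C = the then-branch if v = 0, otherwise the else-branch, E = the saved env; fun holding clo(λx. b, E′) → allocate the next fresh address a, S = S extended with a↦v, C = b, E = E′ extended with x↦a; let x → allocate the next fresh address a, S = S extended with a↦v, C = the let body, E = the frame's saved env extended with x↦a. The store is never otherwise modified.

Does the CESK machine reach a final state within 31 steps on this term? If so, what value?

Answer: 3

Machine steps:
[0] ⟨C=(((λq. -1) 3) * (let q = -3 in q)); E=∅; S=∅; K=∅⟩
[1] ⟨C=((λq. -1) 3); E=∅; S=∅; K=[mulR]⟩
[2] ⟨C=(λq. -1); E=∅; S=∅; K=[arg :: mulR]⟩
[3] ⟨C=3; E=∅; S=∅; K=[fun :: mulR]⟩
[4] ⟨C=-1; E={q↦0}; S={0↦3}; K=[mulR]⟩
[5] ⟨C=(let q = -3 in q); E=∅; S={0↦3}; K=[mulL(-1)]⟩
[6] ⟨C=-3; E=∅; S={0↦3}; K=[let q :: mulL(-1)]⟩
[7] ⟨C=q; E={q↦1}; S={0↦3, 1↦-3}; K=[mulL(-1)]⟩
→ final value 3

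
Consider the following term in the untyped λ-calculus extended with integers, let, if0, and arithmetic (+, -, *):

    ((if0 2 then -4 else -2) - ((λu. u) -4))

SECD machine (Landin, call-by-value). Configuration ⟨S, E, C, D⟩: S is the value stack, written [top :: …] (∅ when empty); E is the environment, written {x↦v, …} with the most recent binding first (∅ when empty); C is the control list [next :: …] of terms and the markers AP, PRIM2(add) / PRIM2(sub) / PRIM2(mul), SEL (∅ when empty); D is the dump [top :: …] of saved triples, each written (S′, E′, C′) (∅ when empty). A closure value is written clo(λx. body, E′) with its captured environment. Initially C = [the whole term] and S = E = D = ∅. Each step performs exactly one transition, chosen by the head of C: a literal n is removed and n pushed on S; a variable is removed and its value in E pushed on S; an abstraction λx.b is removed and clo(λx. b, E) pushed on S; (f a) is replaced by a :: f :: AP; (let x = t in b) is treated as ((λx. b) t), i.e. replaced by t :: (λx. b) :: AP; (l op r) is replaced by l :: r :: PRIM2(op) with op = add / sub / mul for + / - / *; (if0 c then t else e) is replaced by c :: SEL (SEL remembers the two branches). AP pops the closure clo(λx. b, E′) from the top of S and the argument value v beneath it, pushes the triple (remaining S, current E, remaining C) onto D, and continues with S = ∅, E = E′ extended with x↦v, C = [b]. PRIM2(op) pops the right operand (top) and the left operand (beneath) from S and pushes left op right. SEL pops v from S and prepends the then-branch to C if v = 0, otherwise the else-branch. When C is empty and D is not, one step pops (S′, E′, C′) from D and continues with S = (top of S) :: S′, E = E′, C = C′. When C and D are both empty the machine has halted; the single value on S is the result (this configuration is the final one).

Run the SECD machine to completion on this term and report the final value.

Answer: 2

Machine steps:
t=0: <S=∅, E=∅, C=[((if0 2 then -4 else -2) - ((λu. u) -4))], D=∅>
t=1: <S=∅, E=∅, C=[(if0 2 then -4 else -2) :: ((λu. u) -4) :: PRIM2(sub)], D=∅>
t=2: <S=∅, E=∅, C=[2 :: SEL :: ((λu. u) -4) :: PRIM2(sub)], D=∅>
t=3: <S=[2], E=∅, C=[SEL :: ((λu. u) -4) :: PRIM2(sub)], D=∅>
t=4: <S=∅, E=∅, C=[-2 :: ((λu. u) -4) :: PRIM2(sub)], D=∅>
t=5: <S=[-2], E=∅, C=[((λu. u) -4) :: PRIM2(sub)], D=∅>
t=6: <S=[-2], E=∅, C=[-4 :: (λu. u) :: AP :: PRIM2(sub)], D=∅>
t=7: <S=[-4 :: -2], E=∅, C=[(λu. u) :: AP :: PRIM2(sub)], D=∅>
t=8: <S=[clo(λu. u, ∅) :: -4 :: -2], E=∅, C=[AP :: PRIM2(sub)], D=∅>
t=9: <S=∅, E={u↦-4}, C=[u], D=[([-2], ∅, [PRIM2(sub)])]>
t=10: <S=[-4], E={u↦-4}, C=∅, D=[([-2], ∅, [PRIM2(sub)])]>
t=11: <S=[-4 :: -2], E=∅, C=[PRIM2(sub)], D=∅>
t=12: <S=[2], E=∅, C=∅, D=∅>
→ final value 2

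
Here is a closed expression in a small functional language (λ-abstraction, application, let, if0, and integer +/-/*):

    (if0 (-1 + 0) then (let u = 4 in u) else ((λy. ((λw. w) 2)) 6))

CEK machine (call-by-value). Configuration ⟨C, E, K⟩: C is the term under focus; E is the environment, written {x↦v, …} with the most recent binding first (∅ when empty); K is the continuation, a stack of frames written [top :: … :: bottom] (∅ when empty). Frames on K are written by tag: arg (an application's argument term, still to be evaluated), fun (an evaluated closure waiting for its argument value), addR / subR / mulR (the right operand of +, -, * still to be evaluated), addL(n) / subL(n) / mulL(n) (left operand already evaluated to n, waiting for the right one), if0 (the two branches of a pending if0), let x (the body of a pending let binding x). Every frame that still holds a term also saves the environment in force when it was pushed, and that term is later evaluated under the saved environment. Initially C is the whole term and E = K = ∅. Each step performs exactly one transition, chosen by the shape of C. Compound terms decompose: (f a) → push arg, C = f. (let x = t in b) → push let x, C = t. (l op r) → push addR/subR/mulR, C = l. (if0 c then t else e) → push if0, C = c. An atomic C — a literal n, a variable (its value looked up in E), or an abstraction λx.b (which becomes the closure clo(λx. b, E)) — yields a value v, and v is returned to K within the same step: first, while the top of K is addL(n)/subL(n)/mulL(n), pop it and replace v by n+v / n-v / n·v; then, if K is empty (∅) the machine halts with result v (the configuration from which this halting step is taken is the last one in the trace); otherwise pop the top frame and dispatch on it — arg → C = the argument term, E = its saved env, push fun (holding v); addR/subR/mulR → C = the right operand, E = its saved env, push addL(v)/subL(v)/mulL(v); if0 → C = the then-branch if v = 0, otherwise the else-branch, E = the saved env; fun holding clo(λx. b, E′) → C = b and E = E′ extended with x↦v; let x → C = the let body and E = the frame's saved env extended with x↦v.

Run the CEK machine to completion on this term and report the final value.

step 0: <C=(if0 (-1 + 0) then (let u = 4 in u) else ((λy. ((λw. w) 2)) 6)), E=∅, K=∅>
step 1: <C=(-1 + 0), E=∅, K=[if0]>
step 2: <C=-1, E=∅, K=[addR :: if0]>
step 3: <C=0, E=∅, K=[addL(-1) :: if0]>
step 4: <C=((λy. ((λw. w) 2)) 6), E=∅, K=∅>
step 5: <C=(λy. ((λw. w) 2)), E=∅, K=[arg]>
step 6: <C=6, E=∅, K=[fun]>
step 7: <C=((λw. w) 2), E={y↦6}, K=∅>
step 8: <C=(λw. w), E={y↦6}, K=[arg]>
step 9: <C=2, E={y↦6}, K=[fun]>
step 10: <C=w, E={w↦2, y↦6}, K=∅>
→ final value 2

Answer: 2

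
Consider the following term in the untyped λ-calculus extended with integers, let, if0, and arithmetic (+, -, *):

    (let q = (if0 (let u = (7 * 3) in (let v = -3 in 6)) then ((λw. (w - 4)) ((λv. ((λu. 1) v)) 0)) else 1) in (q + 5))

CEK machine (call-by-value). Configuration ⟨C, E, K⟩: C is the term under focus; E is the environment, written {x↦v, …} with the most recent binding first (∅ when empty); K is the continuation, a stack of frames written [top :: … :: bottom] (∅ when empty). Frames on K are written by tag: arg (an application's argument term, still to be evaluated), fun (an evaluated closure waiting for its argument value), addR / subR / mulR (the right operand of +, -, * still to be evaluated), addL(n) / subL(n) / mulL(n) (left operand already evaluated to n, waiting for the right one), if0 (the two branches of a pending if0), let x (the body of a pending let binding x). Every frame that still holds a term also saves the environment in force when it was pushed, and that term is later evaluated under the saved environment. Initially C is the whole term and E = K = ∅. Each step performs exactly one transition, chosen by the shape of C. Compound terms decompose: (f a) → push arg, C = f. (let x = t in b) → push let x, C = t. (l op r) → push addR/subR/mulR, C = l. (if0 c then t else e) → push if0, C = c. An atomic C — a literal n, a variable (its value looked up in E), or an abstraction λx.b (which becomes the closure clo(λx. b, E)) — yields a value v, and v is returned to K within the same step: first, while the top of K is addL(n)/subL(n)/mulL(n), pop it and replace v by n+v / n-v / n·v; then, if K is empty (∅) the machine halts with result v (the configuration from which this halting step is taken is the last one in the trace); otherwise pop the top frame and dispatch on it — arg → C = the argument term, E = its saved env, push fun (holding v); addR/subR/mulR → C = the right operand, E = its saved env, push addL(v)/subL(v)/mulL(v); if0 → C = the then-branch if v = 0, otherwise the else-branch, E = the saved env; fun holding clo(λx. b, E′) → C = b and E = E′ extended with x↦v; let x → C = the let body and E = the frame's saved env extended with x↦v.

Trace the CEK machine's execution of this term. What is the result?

0. <C=(let q = (if0 (let u = (7 * 3) in (let v = -3 in 6)) then ((λw. (w - 4)) ((λv. ((λu. 1) v)) 0)) else 1) in (q + 5)), E=∅, K=∅>
1. <C=(if0 (let u = (7 * 3) in (let v = -3 in 6)) then ((λw. (w - 4)) ((λv. ((λu. 1) v)) 0)) else 1), E=∅, K=[let q]>
2. <C=(let u = (7 * 3) in (let v = -3 in 6)), E=∅, K=[if0 :: let q]>
3. <C=(7 * 3), E=∅, K=[let u :: if0 :: let q]>
4. <C=7, E=∅, K=[mulR :: let u :: if0 :: let q]>
5. <C=3, E=∅, K=[mulL(7) :: let u :: if0 :: let q]>
6. <C=(let v = -3 in 6), E={u↦21}, K=[if0 :: let q]>
7. <C=-3, E={u↦21}, K=[let v :: if0 :: let q]>
8. <C=6, E={v↦-3, u↦21}, K=[if0 :: let q]>
9. <C=1, E=∅, K=[let q]>
10. <C=(q + 5), E={q↦1}, K=∅>
11. <C=q, E={q↦1}, K=[addR]>
12. <C=5, E={q↦1}, K=[addL(1)]>
→ final value 6

Answer: 6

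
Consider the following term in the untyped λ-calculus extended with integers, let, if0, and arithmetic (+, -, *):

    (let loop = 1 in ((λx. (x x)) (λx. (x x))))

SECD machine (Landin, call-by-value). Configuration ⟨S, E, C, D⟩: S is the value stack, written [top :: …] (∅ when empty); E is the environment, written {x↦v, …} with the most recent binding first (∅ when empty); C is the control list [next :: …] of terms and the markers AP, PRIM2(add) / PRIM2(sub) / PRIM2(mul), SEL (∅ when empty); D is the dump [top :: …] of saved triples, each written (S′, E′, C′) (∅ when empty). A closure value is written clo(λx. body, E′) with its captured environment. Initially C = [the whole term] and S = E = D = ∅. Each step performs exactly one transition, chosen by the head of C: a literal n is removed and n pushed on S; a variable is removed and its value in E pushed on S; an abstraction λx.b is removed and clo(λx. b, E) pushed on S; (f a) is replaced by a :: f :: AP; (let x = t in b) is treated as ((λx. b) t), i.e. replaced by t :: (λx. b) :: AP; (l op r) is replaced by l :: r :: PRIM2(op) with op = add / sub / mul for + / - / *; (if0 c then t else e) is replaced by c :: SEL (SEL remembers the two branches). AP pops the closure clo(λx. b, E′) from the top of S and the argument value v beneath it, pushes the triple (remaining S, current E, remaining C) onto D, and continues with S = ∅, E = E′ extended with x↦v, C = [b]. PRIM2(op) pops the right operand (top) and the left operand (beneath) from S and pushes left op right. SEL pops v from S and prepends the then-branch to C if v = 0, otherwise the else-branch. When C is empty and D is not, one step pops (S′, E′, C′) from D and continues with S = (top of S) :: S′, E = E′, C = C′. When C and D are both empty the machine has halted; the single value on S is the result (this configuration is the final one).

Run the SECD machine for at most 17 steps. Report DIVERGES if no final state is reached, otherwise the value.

Answer: DIVERGES (no final state within 17 steps)

Execution trace:
[0] ⟨S=∅; E=∅; C=[(let loop = 1 in ((λx. (x x)) (λx. (x x))))]; D=∅⟩
[1] ⟨S=∅; E=∅; C=[1 :: (λloop. ((λx. (x x)) (λx. (x x)))) :: AP]; D=∅⟩
[2] ⟨S=[1]; E=∅; C=[(λloop. ((λx. (x x)) (λx. (x x)))) :: AP]; D=∅⟩
[3] ⟨S=[clo(λloop. ((λx. (x x)) (λx. (x x))), ∅) :: 1]; E=∅; C=[AP]; D=∅⟩
[4] ⟨S=∅; E={loop↦1}; C=[((λx. (x x)) (λx. (x x)))]; D=[(∅, ∅, ∅)]⟩
[5] ⟨S=∅; E={loop↦1}; C=[(λx. (x x)) :: (λx. (x x)) :: AP]; D=[(∅, ∅, ∅)]⟩
[6] ⟨S=[clo(λx. (x x), {loop↦1})]; E={loop↦1}; C=[(λx. (x x)) :: AP]; D=[(∅, ∅, ∅)]⟩
[7] ⟨S=[clo(λx. (x x), {loop↦1}) :: clo(λx. (x x), {loop↦1})]; E={loop↦1}; C=[AP]; D=[(∅, ∅, ∅)]⟩
[8] ⟨S=∅; E={x↦clo(λx. (x x), {loop↦1}), loop↦1}; C=[(x x)]; D=[(∅, {loop↦1}, ∅) :: (∅, ∅, ∅)]⟩
[9] ⟨S=∅; E={x↦clo(λx. (x x), {loop↦1}), loop↦1}; C=[x :: x :: AP]; D=[(∅, {loop↦1}, ∅) :: (∅, ∅, ∅)]⟩
[10] ⟨S=[clo(λx. (x x), {loop↦1})]; E={x↦clo(λx. (x x), {loop↦1}), loop↦1}; C=[x :: AP]; D=[(∅, {loop↦1}, ∅) :: (∅, ∅, ∅)]⟩
[11] ⟨S=[clo(λx. (x x), {loop↦1}) :: clo(λx. (x x), {loop↦1})]; E={x↦clo(λx. (x x), {loop↦1}), loop↦1}; C=[AP]; D=[(∅, {loop↦1}, ∅) :: (∅, ∅, ∅)]⟩
[12] ⟨S=∅; E={x↦clo(λx. (x x), {loop↦1}), loop↦1}; C=[(x x)]; D=[(∅, {x↦clo(λx. (x x), {loop↦1}), loop↦1}, ∅) :: (∅, {loop↦1}, ∅) :: (∅, ∅, ∅)]⟩
[13] ⟨S=∅; E={x↦clo(λx. (x x), {loop↦1}), loop↦1}; C=[x :: x :: AP]; D=[(∅, {x↦clo(λx. (x x), {loop↦1}), loop↦1}, ∅) :: (∅, {loop↦1}, ∅) :: (∅, ∅, ∅)]⟩
[14] ⟨S=[clo(λx. (x x), {loop↦1})]; E={x↦clo(λx. (x x), {loop↦1}), loop↦1}; C=[x :: AP]; D=[(∅, {x↦clo(λx. (x x), {loop↦1}), loop↦1}, ∅) :: (∅, {loop↦1}, ∅) :: (∅, ∅, ∅)]⟩
[15] ⟨S=[clo(λx. (x x), {loop↦1}) :: clo(λx. (x x), {loop↦1})]; E={x↦clo(λx. (x x), {loop↦1}), loop↦1}; C=[AP]; D=[(∅, {x↦clo(λx. (x x), {loop↦1}), loop↦1}, ∅) :: (∅, {loop↦1}, ∅) :: (∅, ∅, ∅)]⟩
[16] ⟨S=∅; E={x↦clo(λx. (x x), {loop↦1}), loop↦1}; C=[(x x)]; D=[(∅, {x↦clo(λx. (x x), {loop↦1}), loop↦1}, ∅) :: (∅, {x↦clo(λx. (x x), {loop↦1}), loop↦1}, ∅) :: (∅, {loop↦1}, ∅) :: (∅, ∅, ∅)]⟩
[17] ⟨S=∅; E={x↦clo(λx. (x x), {loop↦1}), loop↦1}; C=[x :: x :: AP]; D=[(∅, {x↦clo(λx. (x x), {loop↦1}), loop↦1}, ∅) :: (∅, {x↦clo(λx. (x x), {loop↦1}), loop↦1}, ∅) :: (∅, {loop↦1}, ∅) :: (∅, ∅, ∅)]⟩
→ 17 transitions taken and the configuration is still not final: no result within 17 steps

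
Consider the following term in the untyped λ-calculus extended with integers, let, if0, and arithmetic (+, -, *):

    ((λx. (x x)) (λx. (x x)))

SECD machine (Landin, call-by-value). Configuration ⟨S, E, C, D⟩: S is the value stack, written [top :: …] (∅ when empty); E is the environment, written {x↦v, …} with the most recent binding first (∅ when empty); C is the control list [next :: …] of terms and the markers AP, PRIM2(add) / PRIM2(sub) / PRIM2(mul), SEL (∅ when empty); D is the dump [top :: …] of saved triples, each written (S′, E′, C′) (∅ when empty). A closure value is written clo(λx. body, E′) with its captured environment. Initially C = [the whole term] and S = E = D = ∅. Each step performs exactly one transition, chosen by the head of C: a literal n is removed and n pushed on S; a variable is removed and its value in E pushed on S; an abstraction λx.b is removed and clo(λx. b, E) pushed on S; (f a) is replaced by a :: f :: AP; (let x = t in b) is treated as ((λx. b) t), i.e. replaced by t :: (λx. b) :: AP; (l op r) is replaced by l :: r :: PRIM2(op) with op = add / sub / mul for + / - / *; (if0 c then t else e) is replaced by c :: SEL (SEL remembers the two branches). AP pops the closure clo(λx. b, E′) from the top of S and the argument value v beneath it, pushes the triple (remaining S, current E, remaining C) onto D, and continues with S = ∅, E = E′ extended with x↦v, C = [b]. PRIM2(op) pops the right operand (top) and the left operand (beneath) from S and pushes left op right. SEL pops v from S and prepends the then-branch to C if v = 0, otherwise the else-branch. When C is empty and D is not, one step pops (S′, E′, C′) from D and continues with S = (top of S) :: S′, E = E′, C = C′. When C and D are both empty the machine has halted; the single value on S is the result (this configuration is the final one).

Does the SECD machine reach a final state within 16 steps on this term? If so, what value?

Answer: DIVERGES (no final state within 16 steps)

Derivation:
step 0: [S=∅ | E=∅ | C=[((λx. (x x)) (λx. (x x)))] | D=∅]
step 1: [S=∅ | E=∅ | C=[(λx. (x x)) :: (λx. (x x)) :: AP] | D=∅]
step 2: [S=[clo(λx. (x x), ∅)] | E=∅ | C=[(λx. (x x)) :: AP] | D=∅]
step 3: [S=[clo(λx. (x x), ∅) :: clo(λx. (x x), ∅)] | E=∅ | C=[AP] | D=∅]
step 4: [S=∅ | E={x↦clo(λx. (x x), ∅)} | C=[(x x)] | D=[(∅, ∅, ∅)]]
step 5: [S=∅ | E={x↦clo(λx. (x x), ∅)} | C=[x :: x :: AP] | D=[(∅, ∅, ∅)]]
step 6: [S=[clo(λx. (x x), ∅)] | E={x↦clo(λx. (x x), ∅)} | C=[x :: AP] | D=[(∅, ∅, ∅)]]
step 7: [S=[clo(λx. (x x), ∅) :: clo(λx. (x x), ∅)] | E={x↦clo(λx. (x x), ∅)} | C=[AP] | D=[(∅, ∅, ∅)]]
step 8: [S=∅ | E={x↦clo(λx. (x x), ∅)} | C=[(x x)] | D=[(∅, {x↦clo(λx. (x x), ∅)}, ∅) :: (∅, ∅, ∅)]]
step 9: [S=∅ | E={x↦clo(λx. (x x), ∅)} | C=[x :: x :: AP] | D=[(∅, {x↦clo(λx. (x x), ∅)}, ∅) :: (∅, ∅, ∅)]]
step 10: [S=[clo(λx. (x x), ∅)] | E={x↦clo(λx. (x x), ∅)} | C=[x :: AP] | D=[(∅, {x↦clo(λx. (x x), ∅)}, ∅) :: (∅, ∅, ∅)]]
step 11: [S=[clo(λx. (x x), ∅) :: clo(λx. (x x), ∅)] | E={x↦clo(λx. (x x), ∅)} | C=[AP] | D=[(∅, {x↦clo(λx. (x x), ∅)}, ∅) :: (∅, ∅, ∅)]]
step 12: [S=∅ | E={x↦clo(λx. (x x), ∅)} | C=[(x x)] | D=[(∅, {x↦clo(λx. (x x), ∅)}, ∅) :: (∅, {x↦clo(λx. (x x), ∅)}, ∅) :: (∅, ∅, ∅)]]
step 13: [S=∅ | E={x↦clo(λx. (x x), ∅)} | C=[x :: x :: AP] | D=[(∅, {x↦clo(λx. (x x), ∅)}, ∅) :: (∅, {x↦clo(λx. (x x), ∅)}, ∅) :: (∅, ∅, ∅)]]
step 14: [S=[clo(λx. (x x), ∅)] | E={x↦clo(λx. (x x), ∅)} | C=[x :: AP] | D=[(∅, {x↦clo(λx. (x x), ∅)}, ∅) :: (∅, {x↦clo(λx. (x x), ∅)}, ∅) :: (∅, ∅, ∅)]]
step 15: [S=[clo(λx. (x x), ∅) :: clo(λx. (x x), ∅)] | E={x↦clo(λx. (x x), ∅)} | C=[AP] | D=[(∅, {x↦clo(λx. (x x), ∅)}, ∅) :: (∅, {x↦clo(λx. (x x), ∅)}, ∅) :: (∅, ∅, ∅)]]
step 16: [S=∅ | E={x↦clo(λx. (x x), ∅)} | C=[(x x)] | D=[(∅, {x↦clo(λx. (x x), ∅)}, ∅) :: (∅, {x↦clo(λx. (x x), ∅)}, ∅) :: (∅, {x↦clo(λx. (x x), ∅)}, ∅) :: (∅, ∅, ∅)]]
→ 16 transitions taken and the configuration is still not final: no result within 16 steps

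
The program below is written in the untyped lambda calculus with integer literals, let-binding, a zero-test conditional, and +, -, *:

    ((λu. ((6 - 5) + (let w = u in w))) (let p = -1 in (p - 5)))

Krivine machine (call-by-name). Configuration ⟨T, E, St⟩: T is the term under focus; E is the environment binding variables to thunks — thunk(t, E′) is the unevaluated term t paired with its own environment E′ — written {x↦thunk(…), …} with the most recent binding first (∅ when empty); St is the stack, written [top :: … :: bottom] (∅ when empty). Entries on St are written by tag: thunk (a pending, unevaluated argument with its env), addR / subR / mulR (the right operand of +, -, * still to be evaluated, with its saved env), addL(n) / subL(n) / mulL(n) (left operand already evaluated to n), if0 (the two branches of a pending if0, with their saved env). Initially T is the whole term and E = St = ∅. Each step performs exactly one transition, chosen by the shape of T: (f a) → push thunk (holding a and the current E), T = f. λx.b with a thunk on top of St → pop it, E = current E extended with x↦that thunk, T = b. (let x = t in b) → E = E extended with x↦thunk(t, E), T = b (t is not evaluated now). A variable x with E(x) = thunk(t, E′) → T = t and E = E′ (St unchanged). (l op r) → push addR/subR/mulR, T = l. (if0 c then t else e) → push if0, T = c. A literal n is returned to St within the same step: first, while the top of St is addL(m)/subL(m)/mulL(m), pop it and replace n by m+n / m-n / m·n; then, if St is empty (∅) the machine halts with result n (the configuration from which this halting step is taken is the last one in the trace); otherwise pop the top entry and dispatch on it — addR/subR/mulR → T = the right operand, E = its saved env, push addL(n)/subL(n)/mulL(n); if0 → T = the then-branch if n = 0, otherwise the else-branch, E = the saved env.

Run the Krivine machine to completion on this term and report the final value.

Answer: -5

Derivation:
0. <T=((λu. ((6 - 5) + (let w = u in w))) (let p = -1 in (p - 5))), E=∅, St=∅>
1. <T=(λu. ((6 - 5) + (let w = u in w))), E=∅, St=[thunk]>
2. <T=((6 - 5) + (let w = u in w)), E={u↦thunk((let p = -1 in (p - 5)), ∅)}, St=∅>
3. <T=(6 - 5), E={u↦thunk((let p = -1 in (p - 5)), ∅)}, St=[addR]>
4. <T=6, E={u↦thunk((let p = -1 in (p - 5)), ∅)}, St=[subR :: addR]>
5. <T=5, E={u↦thunk((let p = -1 in (p - 5)), ∅)}, St=[subL(6) :: addR]>
6. <T=(let w = u in w), E={u↦thunk((let p = -1 in (p - 5)), ∅)}, St=[addL(1)]>
7. <T=w, E={w↦thunk(u, {u↦thunk((let p = -1 in (p - 5)), ∅)}), u↦thunk((let p = -1 in (p - 5)), ∅)}, St=[addL(1)]>
8. <T=u, E={u↦thunk((let p = -1 in (p - 5)), ∅)}, St=[addL(1)]>
9. <T=(let p = -1 in (p - 5)), E=∅, St=[addL(1)]>
10. <T=(p - 5), E={p↦thunk(-1, ∅)}, St=[addL(1)]>
11. <T=p, E={p↦thunk(-1, ∅)}, St=[subR :: addL(1)]>
12. <T=-1, E=∅, St=[subR :: addL(1)]>
13. <T=5, E={p↦thunk(-1, ∅)}, St=[subL(-1) :: addL(1)]>
→ final value -5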